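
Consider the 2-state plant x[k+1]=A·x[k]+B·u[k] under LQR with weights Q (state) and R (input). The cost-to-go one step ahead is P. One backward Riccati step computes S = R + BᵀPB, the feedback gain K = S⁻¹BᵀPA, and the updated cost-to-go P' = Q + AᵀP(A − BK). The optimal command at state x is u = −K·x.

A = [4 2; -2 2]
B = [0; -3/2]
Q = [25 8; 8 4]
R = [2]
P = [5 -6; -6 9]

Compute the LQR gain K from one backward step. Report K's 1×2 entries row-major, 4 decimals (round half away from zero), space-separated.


BᵀP = [9.0000 -13.5000]
S = R + BᵀPB = [2] + [20.2500] = [22.2500]
BᵀPA = [63.0000 -9.0000]
K = S⁻¹·BᵀPA = [2.8315 -0.4045]
A−BK = [4.0000 2.0000; 2.2472 1.3933]
AᵀP(A−BK) = [33.6180 5.4831; 5.4831 4.3596]
P' = Q + AᵀP(A−BK) = [58.6180 13.4831; 13.4831 8.3596]
tr(P') = 66.9775

2.8315 -0.4045


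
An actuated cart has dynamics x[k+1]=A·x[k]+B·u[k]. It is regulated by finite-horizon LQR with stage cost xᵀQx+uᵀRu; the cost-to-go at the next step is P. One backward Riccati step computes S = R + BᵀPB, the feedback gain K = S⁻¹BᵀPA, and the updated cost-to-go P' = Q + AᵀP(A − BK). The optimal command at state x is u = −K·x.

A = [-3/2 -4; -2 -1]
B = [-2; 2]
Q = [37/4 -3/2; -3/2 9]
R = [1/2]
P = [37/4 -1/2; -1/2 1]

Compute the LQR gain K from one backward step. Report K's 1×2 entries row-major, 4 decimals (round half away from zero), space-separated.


0.5110 1.6484

BᵀP = [-19.5000 3.0000]
S = R + BᵀPB = [1/2] + [45.0000] = [45.5000]
BᵀPA = [23.2500 75.0000]
K = S⁻¹·BᵀPA = [0.5110 1.6484]
A−BK = [-0.4780 -0.7033; -3.0220 -4.2967]
AᵀP(A−BK) = [9.9320 14.4258; 14.4258 21.3736]
P' = Q + AᵀP(A−BK) = [19.1820 12.9258; 12.9258 30.3736]
tr(P') = 49.5556


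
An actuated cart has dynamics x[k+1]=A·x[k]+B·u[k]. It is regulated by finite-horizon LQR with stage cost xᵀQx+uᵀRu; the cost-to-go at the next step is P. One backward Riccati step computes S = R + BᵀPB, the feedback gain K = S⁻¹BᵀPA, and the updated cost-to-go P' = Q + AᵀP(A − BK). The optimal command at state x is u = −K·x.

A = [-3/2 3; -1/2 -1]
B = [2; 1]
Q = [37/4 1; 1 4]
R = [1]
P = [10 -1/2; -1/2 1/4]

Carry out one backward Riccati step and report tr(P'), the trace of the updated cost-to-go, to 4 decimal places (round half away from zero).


BᵀP = [19.5000 -0.7500]
S = R + BᵀPB = [1] + [38.2500] = [39.2500]
BᵀPA = [-28.8750 59.2500]
K = S⁻¹·BᵀPA = [-0.7357 1.5096]
A−BK = [-0.0287 -0.0191; 0.2357 -2.5096]
AᵀP(A−BK) = [0.5701 -1.2866; -1.2866 3.8089]
P' = Q + AᵀP(A−BK) = [9.8201 -0.2866; -0.2866 7.8089]
tr(P') = 17.6290

17.6290


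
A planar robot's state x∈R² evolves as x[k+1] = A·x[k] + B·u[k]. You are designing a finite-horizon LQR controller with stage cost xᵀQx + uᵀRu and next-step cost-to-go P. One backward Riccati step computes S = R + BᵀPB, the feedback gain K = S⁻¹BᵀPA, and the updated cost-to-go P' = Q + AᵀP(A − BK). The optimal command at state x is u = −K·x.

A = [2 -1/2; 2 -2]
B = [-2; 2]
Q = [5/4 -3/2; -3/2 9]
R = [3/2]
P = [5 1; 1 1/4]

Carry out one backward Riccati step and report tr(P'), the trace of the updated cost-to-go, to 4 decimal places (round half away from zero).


15.2241

BᵀP = [-8.0000 -1.5000]
S = R + BᵀPB = [3/2] + [13.0000] = [14.5000]
BᵀPA = [-19.0000 7.0000]
K = S⁻¹·BᵀPA = [-1.3103 0.4828]
A−BK = [-0.6207 0.4655; 4.6207 -2.9655]
AᵀP(A−BK) = [4.1034 -1.8276; -1.8276 0.8707]
P' = Q + AᵀP(A−BK) = [5.3534 -3.3276; -3.3276 9.8707]
tr(P') = 15.2241


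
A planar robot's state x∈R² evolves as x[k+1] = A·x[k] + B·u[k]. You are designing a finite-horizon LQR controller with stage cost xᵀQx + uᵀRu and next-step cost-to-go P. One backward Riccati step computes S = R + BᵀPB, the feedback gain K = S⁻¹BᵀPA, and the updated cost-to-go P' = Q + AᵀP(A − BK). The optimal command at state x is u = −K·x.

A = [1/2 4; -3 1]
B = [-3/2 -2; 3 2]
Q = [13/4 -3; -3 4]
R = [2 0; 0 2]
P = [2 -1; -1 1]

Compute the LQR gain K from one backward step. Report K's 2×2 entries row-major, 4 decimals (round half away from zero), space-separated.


BᵀP = [-6.0000 4.5000; -6.0000 4.0000]
S = R + BᵀPB = [2 0; 0 2] + [22.5000 21.0000; 21.0000 20.0000] = [24.5000 21.0000; 21.0000 22.0000]
BᵀPA = [-16.5000 -19.5000; -15.0000 -20.0000]
K = S⁻¹·BᵀPA = [-0.4898 -0.0918; -0.2143 -0.8214]
A−BK = [-0.6633 2.2194; -1.1020 2.9184]
AᵀP(A−BK) = [1.2041 -1.3367; -1.3367 6.7806]
P' = Q + AᵀP(A−BK) = [4.4541 -4.3367; -4.3367 10.7806]
tr(P') = 15.2347

-0.4898 -0.0918 -0.2143 -0.8214


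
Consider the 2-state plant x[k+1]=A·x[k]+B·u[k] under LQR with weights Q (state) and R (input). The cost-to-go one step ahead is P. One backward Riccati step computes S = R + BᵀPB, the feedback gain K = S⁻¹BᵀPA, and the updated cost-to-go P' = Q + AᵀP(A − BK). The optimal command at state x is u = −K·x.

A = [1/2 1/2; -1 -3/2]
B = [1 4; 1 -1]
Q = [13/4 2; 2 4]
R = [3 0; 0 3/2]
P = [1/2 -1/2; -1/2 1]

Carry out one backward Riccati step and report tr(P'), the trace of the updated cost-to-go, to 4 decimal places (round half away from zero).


8.3509

BᵀP = [0.0000 0.5000; 2.5000 -3.0000]
S = R + BᵀPB = [3 0; 0 3/2] + [0.5000 -0.5000; -0.5000 13.0000] = [3.5000 -0.5000; -0.5000 14.5000]
BᵀPA = [-0.5000 -0.7500; 4.2500 5.7500]
K = S⁻¹·BᵀPA = [-0.1015 -0.1584; 0.2896 0.3911]
A−BK = [-0.5569 -0.9059; -0.6089 -0.9505]
AᵀP(A−BK) = [0.3434 0.5087; 0.5087 0.7574]
P' = Q + AᵀP(A−BK) = [3.5934 2.5087; 2.5087 4.7574]
tr(P') = 8.3509


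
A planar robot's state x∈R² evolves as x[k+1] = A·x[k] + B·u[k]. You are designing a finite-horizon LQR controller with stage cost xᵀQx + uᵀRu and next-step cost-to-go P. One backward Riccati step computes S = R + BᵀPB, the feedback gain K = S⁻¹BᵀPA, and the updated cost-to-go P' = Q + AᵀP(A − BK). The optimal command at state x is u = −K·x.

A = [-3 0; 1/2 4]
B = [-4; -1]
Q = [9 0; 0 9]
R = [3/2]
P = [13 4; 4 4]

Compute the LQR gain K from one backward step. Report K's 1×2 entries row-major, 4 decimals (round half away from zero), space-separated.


0.6436 -0.3259

BᵀP = [-56.0000 -20.0000]
S = R + BᵀPB = [3/2] + [244.0000] = [245.5000]
BᵀPA = [158.0000 -80.0000]
K = S⁻¹·BᵀPA = [0.6436 -0.3259]
A−BK = [-0.4257 -1.3035; 1.1436 3.6741]
AᵀP(A−BK) = [4.3136 11.4868; 11.4868 37.9308]
P' = Q + AᵀP(A−BK) = [13.3136 11.4868; 11.4868 46.9308]
tr(P') = 60.2444


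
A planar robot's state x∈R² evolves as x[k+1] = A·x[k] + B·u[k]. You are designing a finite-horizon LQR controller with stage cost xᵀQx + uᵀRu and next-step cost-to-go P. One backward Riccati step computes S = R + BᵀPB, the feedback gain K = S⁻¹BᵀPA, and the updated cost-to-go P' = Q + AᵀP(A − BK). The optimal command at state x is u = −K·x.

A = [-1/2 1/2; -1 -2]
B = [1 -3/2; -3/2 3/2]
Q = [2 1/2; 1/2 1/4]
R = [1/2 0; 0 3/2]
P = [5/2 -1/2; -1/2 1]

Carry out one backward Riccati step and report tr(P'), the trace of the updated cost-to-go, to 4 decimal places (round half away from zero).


4.1987

BᵀP = [3.2500 -2.0000; -4.5000 2.2500]
S = R + BᵀPB = [1/2 0; 0 3/2] + [6.2500 -7.8750; -7.8750 10.1250] = [6.7500 -7.8750; -7.8750 11.6250]
BᵀPA = [0.3750 5.6250; 0.0000 -6.7500]
K = S⁻¹·BᵀPA = [0.2650 0.7436; 0.1795 -0.0769]
A−BK = [-0.4957 -0.3590; -0.8718 -0.7692]
AᵀP(A−BK) = [1.0256 0.8462; 0.8462 0.9231]
P' = Q + AᵀP(A−BK) = [3.0256 1.3462; 1.3462 1.1731]
tr(P') = 4.1987


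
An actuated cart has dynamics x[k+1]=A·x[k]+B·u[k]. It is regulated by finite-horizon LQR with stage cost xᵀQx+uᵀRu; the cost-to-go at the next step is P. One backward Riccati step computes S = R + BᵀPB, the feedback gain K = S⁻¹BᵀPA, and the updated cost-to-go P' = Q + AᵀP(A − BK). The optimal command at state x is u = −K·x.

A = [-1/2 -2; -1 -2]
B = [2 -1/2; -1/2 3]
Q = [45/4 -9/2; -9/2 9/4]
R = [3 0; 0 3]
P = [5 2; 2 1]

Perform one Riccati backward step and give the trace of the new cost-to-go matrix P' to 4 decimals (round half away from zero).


BᵀP = [9.0000 3.5000; 3.5000 2.0000]
S = R + BᵀPB = [3 0; 0 3] + [16.2500 6.0000; 6.0000 4.2500] = [19.2500 6.0000; 6.0000 7.2500]
BᵀPA = [-8.0000 -25.0000; -3.7500 -11.0000]
K = S⁻¹·BᵀPA = [-0.3428 -1.1129; -0.2336 -0.5963]
A−BK = [0.0688 -0.0724; -0.4707 -0.7677]
AᵀP(A−BK) = [0.6319 1.8612; 1.8612 5.6198]
P' = Q + AᵀP(A−BK) = [11.8819 -2.6388; -2.6388 7.8698]
tr(P') = 19.7517

19.7517


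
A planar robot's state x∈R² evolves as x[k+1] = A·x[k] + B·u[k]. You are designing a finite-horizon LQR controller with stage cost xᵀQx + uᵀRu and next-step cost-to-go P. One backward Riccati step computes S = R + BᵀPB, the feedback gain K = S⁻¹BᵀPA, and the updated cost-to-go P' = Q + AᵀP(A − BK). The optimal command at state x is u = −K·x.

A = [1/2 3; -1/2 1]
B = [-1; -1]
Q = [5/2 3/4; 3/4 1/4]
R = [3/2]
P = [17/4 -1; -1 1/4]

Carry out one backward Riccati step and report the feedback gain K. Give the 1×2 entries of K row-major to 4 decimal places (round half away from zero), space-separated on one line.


BᵀP = [-3.2500 0.7500]
S = R + BᵀPB = [3/2] + [2.5000] = [4.0000]
BᵀPA = [-2.0000 -9.0000]
K = S⁻¹·BᵀPA = [-0.5000 -2.2500]
A−BK = [0.0000 0.7500; -1.0000 -1.2500]
AᵀP(A−BK) = [0.6250 2.7500; 2.7500 12.2500]
P' = Q + AᵀP(A−BK) = [3.1250 3.5000; 3.5000 12.5000]
tr(P') = 15.6250

-0.5000 -2.2500


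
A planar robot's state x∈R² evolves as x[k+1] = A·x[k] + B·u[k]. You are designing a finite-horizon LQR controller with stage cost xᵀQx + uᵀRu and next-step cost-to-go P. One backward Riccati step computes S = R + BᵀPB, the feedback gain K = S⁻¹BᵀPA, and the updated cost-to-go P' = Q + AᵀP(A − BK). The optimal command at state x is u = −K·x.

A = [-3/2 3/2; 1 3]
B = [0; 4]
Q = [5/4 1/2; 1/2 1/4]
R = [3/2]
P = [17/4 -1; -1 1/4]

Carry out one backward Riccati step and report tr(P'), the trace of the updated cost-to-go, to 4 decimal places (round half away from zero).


BᵀP = [-4.0000 1.0000]
S = R + BᵀPB = [3/2] + [4.0000] = [5.5000]
BᵀPA = [7.0000 -3.0000]
K = S⁻¹·BᵀPA = [1.2727 -0.5455]
A−BK = [-1.5000 1.5000; -4.0909 5.1818]
AᵀP(A−BK) = [3.9034 -1.9943; -1.9943 1.1761]
P' = Q + AᵀP(A−BK) = [5.1534 -1.4943; -1.4943 1.4261]
tr(P') = 6.5795

6.5795


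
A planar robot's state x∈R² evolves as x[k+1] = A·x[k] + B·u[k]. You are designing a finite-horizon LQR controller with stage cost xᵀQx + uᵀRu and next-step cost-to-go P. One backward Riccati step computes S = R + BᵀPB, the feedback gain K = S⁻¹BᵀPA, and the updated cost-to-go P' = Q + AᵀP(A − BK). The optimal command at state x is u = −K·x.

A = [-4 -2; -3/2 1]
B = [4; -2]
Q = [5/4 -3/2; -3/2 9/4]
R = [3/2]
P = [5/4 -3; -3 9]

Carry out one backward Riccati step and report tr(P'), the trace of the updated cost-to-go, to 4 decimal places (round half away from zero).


BᵀP = [11.0000 -30.0000]
S = R + BᵀPB = [3/2] + [104.0000] = [105.5000]
BᵀPA = [1.0000 -52.0000]
K = S⁻¹·BᵀPA = [0.0095 -0.4929]
A−BK = [-4.0379 -0.0284; -1.4810 0.0142]
AᵀP(A−BK) = [4.2405 -0.0071; -0.0071 0.3697]
P' = Q + AᵀP(A−BK) = [5.4905 -1.5071; -1.5071 2.6197]
tr(P') = 8.1102

8.1102


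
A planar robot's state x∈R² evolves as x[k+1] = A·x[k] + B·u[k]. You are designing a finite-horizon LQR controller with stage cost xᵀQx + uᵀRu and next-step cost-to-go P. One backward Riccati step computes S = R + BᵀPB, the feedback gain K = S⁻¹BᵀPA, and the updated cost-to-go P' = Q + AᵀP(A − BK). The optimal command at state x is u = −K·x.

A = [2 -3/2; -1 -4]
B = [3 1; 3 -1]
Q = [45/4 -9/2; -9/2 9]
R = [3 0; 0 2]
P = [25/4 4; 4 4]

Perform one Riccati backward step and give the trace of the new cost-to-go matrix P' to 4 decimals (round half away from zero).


26.4862

BᵀP = [30.7500 24.0000; 2.2500 0.0000]
S = R + BᵀPB = [3 0; 0 2] + [164.2500 6.7500; 6.7500 2.2500] = [167.2500 6.7500; 6.7500 4.2500]
BᵀPA = [37.5000 -142.1250; 4.5000 -3.3750]
K = S⁻¹·BᵀPA = [0.1939 -0.8737; 0.7508 0.5936]
A−BK = [0.6674 0.5276; -0.8309 -0.7852]
AᵀP(A−BK) = [2.3495 1.3439; 1.3439 3.8867]
P' = Q + AᵀP(A−BK) = [13.5995 -3.1561; -3.1561 12.8867]
tr(P') = 26.4862


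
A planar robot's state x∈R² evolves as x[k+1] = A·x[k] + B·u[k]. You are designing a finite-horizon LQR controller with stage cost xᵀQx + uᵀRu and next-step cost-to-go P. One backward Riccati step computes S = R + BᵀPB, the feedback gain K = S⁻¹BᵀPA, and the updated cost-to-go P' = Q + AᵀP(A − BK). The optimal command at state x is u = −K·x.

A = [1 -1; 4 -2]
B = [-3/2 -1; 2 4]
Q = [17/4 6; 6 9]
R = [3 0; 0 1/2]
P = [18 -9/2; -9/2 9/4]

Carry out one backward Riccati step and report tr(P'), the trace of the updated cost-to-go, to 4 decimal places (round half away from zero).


BᵀP = [-36.0000 11.2500; -36.0000 13.5000]
S = R + BᵀPB = [3 0; 0 1/2] + [76.5000 81.0000; 81.0000 90.0000] = [79.5000 81.0000; 81.0000 90.5000]
BᵀPA = [9.0000 13.5000; 18.0000 9.0000]
K = S⁻¹·BᵀPA = [-1.0154 0.7775; 1.1077 -0.5964]
A−BK = [0.5846 -0.4302; 1.6000 -1.1692]
AᵀP(A−BK) = [7.2000 -5.2615; -5.2615 3.8716]
P' = Q + AᵀP(A−BK) = [11.4500 0.7385; 0.7385 12.8716]
tr(P') = 24.3216

24.3216


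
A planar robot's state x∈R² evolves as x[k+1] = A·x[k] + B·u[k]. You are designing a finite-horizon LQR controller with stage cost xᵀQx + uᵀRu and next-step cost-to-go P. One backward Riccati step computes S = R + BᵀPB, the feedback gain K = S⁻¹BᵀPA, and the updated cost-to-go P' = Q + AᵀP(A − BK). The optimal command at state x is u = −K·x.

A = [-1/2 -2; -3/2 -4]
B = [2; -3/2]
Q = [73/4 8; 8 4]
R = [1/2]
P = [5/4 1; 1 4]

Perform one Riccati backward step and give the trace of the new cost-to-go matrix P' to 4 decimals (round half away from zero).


BᵀP = [1.0000 -4.0000]
S = R + BᵀPB = [1/2] + [8.0000] = [8.5000]
BᵀPA = [5.5000 14.0000]
K = S⁻¹·BᵀPA = [0.6471 1.6471]
A−BK = [-1.7941 -5.2941; -0.5294 -1.5294]
AᵀP(A−BK) = [7.2537 21.1912; 21.1912 61.9412]
P' = Q + AᵀP(A−BK) = [25.5037 29.1912; 29.1912 65.9412]
tr(P') = 91.4449

91.4449


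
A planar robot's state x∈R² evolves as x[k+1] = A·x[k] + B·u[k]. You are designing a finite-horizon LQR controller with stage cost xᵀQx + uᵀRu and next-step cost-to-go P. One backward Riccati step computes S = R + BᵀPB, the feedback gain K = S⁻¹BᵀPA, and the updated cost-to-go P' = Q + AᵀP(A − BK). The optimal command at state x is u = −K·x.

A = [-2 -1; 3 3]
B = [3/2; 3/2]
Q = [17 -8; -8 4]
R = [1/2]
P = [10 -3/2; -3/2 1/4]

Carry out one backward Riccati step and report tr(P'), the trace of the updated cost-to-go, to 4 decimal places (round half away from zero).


BᵀP = [12.7500 -1.8750]
S = R + BᵀPB = [1/2] + [16.3125] = [16.8125]
BᵀPA = [-31.1250 -18.3750]
K = S⁻¹·BᵀPA = [-1.8513 -1.0929]
A−BK = [0.7770 0.6394; 5.7770 4.6394]
AᵀP(A−BK) = [2.6283 1.7323; 1.7323 1.1673]
P' = Q + AᵀP(A−BK) = [19.6283 -6.2677; -6.2677 5.1673]
tr(P') = 24.7955

24.7955


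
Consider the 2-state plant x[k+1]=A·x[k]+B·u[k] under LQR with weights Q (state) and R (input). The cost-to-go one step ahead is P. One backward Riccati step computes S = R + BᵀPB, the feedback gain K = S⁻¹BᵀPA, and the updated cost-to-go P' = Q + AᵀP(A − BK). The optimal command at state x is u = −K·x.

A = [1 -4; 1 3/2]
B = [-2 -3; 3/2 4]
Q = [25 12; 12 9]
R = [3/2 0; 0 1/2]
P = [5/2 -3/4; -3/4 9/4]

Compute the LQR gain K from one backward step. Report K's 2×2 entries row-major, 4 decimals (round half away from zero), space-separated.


BᵀP = [-6.1250 4.8750; -10.5000 11.2500]
S = R + BᵀPB = [3/2 0; 0 1/2] + [19.5625 37.8750; 37.8750 76.5000] = [21.0625 37.8750; 37.8750 77.0000]
BᵀPA = [-1.2500 31.8125; 0.7500 58.8750]
K = S⁻¹·BᵀPA = [-0.6656 1.1729; 0.3371 0.1877]
A−BK = [0.6802 -1.0912; 0.6499 -1.0101]
AᵀP(A−BK) = [2.1652 -3.4247; -3.4247 5.7001]
P' = Q + AᵀP(A−BK) = [27.1652 8.5753; 8.5753 14.7001]
tr(P') = 41.8653

-0.6656 1.1729 0.3371 0.1877


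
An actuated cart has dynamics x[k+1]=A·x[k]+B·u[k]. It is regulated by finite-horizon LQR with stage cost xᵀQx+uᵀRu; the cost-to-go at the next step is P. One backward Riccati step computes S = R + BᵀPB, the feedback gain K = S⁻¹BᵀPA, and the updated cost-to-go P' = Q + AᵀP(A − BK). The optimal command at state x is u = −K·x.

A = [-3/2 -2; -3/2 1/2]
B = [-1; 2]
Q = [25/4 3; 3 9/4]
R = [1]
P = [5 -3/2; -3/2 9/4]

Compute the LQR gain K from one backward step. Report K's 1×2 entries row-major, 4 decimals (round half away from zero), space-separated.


0.1429 0.9048

BᵀP = [-8.0000 6.0000]
S = R + BᵀPB = [1] + [20.0000] = [21.0000]
BᵀPA = [3.0000 19.0000]
K = S⁻¹·BᵀPA = [0.1429 0.9048]
A−BK = [-1.3571 -1.0952; -1.7857 -1.3095]
AᵀP(A−BK) = [9.1339 7.2232; 7.2232 6.3720]
P' = Q + AᵀP(A−BK) = [15.3839 10.2232; 10.2232 8.6220]
tr(P') = 24.0060


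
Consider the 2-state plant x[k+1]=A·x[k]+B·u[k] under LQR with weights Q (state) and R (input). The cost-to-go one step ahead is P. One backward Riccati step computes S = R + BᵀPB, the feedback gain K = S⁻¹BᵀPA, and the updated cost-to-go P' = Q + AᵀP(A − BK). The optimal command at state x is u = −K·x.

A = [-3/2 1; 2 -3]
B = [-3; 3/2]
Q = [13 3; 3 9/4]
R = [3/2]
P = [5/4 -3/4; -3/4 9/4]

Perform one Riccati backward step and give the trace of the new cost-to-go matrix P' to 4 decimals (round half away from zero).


BᵀP = [-4.8750 5.6250]
S = R + BᵀPB = [3/2] + [23.0625] = [24.5625]
BᵀPA = [18.5625 -21.7500]
K = S⁻¹·BᵀPA = [0.7557 -0.8855]
A−BK = [0.7672 -1.6565; 0.8664 -1.6718]
AᵀP(A−BK) = [2.2844 -3.8130; -3.8130 6.7405]
P' = Q + AᵀP(A−BK) = [15.2844 -0.8130; -0.8130 8.9905]
tr(P') = 24.2748

24.2748


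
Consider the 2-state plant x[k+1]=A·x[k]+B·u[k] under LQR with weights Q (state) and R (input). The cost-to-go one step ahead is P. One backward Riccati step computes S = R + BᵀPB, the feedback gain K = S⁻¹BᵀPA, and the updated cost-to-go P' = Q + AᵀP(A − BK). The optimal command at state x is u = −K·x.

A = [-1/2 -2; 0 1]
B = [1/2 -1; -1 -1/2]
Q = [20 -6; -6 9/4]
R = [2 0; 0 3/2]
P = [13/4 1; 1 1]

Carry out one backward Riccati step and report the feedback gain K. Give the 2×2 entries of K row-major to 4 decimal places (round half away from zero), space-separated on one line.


BᵀP = [0.6250 -0.5000; -3.7500 -1.5000]
S = R + BᵀPB = [2 0; 0 3/2] + [0.8125 -0.3750; -0.3750 4.5000] = [2.8125 -0.3750; -0.3750 6.0000]
BᵀPA = [-0.3125 -1.7500; 1.8750 6.0000]
K = S⁻¹·BᵀPA = [-0.0700 -0.4930; 0.3081 0.9692]
A−BK = [-0.1569 -0.7843; 0.0840 0.9916]
AᵀP(A−BK) = [0.2129 0.7787; 0.7787 3.3221]
P' = Q + AᵀP(A−BK) = [20.2129 -5.2213; -5.2213 5.5721]
tr(P') = 25.7850

-0.0700 -0.4930 0.3081 0.9692


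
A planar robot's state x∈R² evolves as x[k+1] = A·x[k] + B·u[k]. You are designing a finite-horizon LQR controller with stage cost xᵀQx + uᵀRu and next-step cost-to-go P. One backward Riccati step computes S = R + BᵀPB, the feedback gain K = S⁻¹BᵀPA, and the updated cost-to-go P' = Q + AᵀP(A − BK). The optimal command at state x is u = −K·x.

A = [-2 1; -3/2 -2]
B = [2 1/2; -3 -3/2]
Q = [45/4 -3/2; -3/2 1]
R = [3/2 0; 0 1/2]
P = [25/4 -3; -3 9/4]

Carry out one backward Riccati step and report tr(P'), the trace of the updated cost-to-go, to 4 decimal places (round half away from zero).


17.2279

BᵀP = [21.5000 -12.7500; 7.6250 -4.8750]
S = R + BᵀPB = [3/2 0; 0 1/2] + [81.2500 29.8750; 29.8750 11.1250] = [82.7500 29.8750; 29.8750 11.6250]
BᵀPA = [-23.8750 47.0000; -7.9375 17.3750]
K = S⁻¹·BᵀPA = [-0.5819 0.3930; 0.8126 0.4846]
A−BK = [-1.2425 -0.0283; -2.0268 -0.0940]
AᵀP(A−BK) = [4.6199 -0.0201; -0.0201 0.3580]
P' = Q + AᵀP(A−BK) = [15.8699 -1.5201; -1.5201 1.3580]
tr(P') = 17.2279


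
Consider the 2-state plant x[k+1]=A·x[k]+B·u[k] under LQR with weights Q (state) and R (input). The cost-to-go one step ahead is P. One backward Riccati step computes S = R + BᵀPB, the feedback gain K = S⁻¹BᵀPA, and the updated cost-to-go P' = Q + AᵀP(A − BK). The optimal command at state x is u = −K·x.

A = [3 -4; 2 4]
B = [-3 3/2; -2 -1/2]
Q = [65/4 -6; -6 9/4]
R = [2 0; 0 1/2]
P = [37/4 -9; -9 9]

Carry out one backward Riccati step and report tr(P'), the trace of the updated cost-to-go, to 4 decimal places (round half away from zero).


28.1110

BᵀP = [-9.7500 9.0000; 18.3750 -18.0000]
S = R + BᵀPB = [2 0; 0 1/2] + [11.2500 -19.1250; -19.1250 36.5625] = [13.2500 -19.1250; -19.1250 37.0625]
BᵀPA = [-11.2500 75.0000; 19.1250 -145.5000]
K = S⁻¹·BᵀPA = [-0.4085 -0.0239; 0.3052 -3.9382]
A−BK = [1.3167 1.8354; 1.3357 1.9830]
AᵀP(A−BK) = [0.8170 0.0479; 0.0479 8.7940]
P' = Q + AᵀP(A−BK) = [17.0670 -5.9521; -5.9521 11.0440]
tr(P') = 28.1110


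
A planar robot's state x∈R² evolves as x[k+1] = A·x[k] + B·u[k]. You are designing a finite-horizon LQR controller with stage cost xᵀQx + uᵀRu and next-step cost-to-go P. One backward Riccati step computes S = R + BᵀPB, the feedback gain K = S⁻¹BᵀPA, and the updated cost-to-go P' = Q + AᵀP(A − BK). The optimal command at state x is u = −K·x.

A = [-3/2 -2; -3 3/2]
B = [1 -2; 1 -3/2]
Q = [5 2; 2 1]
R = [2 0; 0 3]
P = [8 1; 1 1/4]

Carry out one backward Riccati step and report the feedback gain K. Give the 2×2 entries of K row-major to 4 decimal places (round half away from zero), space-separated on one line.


BᵀP = [9.0000 1.2500; -17.5000 -2.3750]
S = R + BᵀPB = [2 0; 0 3] + [10.2500 -19.8750; -19.8750 38.5625] = [12.2500 -19.8750; -19.8750 41.5625]
BᵀPA = [-17.2500 -16.1250; 33.3750 31.4375]
K = S⁻¹·BᵀPA = [-0.4699 -0.3976; 0.5783 0.5663]
A−BK = [0.1265 -0.4699; -1.6627 2.7470]
AᵀP(A−BK) = [1.8434 0.8675; 0.8675 2.3494]
P' = Q + AᵀP(A−BK) = [6.8434 2.8675; 2.8675 3.3494]
tr(P') = 10.1928

-0.4699 -0.3976 0.5783 0.5663


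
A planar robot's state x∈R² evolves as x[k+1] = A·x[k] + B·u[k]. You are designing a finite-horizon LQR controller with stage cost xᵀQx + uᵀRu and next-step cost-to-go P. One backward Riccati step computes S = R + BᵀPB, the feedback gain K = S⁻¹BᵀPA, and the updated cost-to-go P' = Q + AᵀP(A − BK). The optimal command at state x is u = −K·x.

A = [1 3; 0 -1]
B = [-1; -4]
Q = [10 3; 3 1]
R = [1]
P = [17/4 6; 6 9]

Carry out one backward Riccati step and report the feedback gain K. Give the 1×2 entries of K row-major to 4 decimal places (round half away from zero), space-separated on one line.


BᵀP = [-28.2500 -42.0000]
S = R + BᵀPB = [1] + [196.2500] = [197.2500]
BᵀPA = [-28.2500 -42.7500]
K = S⁻¹·BᵀPA = [-0.1432 -0.2167]
A−BK = [0.8568 2.7833; -0.5729 -1.8669]
AᵀP(A−BK) = [0.2041 0.6274; 0.6274 1.9848]
P' = Q + AᵀP(A−BK) = [10.2041 3.6274; 3.6274 2.9848]
tr(P') = 13.1888

-0.1432 -0.2167


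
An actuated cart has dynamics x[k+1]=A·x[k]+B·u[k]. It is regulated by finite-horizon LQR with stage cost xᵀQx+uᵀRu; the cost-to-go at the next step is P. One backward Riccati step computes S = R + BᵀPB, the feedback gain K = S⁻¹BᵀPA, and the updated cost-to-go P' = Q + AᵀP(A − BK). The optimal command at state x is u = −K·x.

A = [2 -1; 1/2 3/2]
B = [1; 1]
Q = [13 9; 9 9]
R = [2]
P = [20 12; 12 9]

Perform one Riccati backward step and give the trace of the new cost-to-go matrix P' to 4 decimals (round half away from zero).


BᵀP = [32.0000 21.0000]
S = R + BᵀPB = [2] + [53.0000] = [55.0000]
BᵀPA = [74.5000 -0.5000]
K = S⁻¹·BᵀPA = [1.3545 -0.0091]
A−BK = [0.6455 -0.9909; -0.8545 1.5091]
AᵀP(A−BK) = [5.3364 -2.5727; -2.5727 4.2455]
P' = Q + AᵀP(A−BK) = [18.3364 6.4273; 6.4273 13.2455]
tr(P') = 31.5818

31.5818


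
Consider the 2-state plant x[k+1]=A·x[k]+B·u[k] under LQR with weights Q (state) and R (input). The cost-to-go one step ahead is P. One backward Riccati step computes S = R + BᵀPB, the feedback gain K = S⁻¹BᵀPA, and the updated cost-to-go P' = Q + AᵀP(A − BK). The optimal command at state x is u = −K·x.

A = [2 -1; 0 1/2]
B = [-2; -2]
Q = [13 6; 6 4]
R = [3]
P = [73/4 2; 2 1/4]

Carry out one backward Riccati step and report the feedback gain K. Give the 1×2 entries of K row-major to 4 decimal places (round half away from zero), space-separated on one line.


-0.8710 0.4113

BᵀP = [-40.5000 -4.5000]
S = R + BᵀPB = [3] + [90.0000] = [93.0000]
BᵀPA = [-81.0000 38.2500]
K = S⁻¹·BᵀPA = [-0.8710 0.4113]
A−BK = [0.2581 -0.1774; -1.7419 1.3226]
AᵀP(A−BK) = [2.4516 -1.1855; -1.1855 0.5806]
P' = Q + AᵀP(A−BK) = [15.4516 4.8145; 4.8145 4.5806]
tr(P') = 20.0323


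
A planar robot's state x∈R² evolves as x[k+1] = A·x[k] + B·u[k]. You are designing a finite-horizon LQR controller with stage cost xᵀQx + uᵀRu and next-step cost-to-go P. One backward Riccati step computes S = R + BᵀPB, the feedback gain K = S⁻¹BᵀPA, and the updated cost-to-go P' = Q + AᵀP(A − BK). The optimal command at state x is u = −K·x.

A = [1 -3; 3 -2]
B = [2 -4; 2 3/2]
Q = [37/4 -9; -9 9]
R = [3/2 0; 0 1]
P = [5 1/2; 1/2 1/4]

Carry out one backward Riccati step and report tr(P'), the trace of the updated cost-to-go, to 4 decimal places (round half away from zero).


20.6450

BᵀP = [11.0000 1.5000; -19.2500 -1.6250]
S = R + BᵀPB = [3/2 0; 0 1] + [25.0000 -41.7500; -41.7500 74.5625] = [26.5000 -41.7500; -41.7500 75.5625]
BᵀPA = [15.5000 -36.0000; -24.1250 61.0000]
K = S⁻¹·BᵀPA = [0.6324 -0.6690; 0.0301 0.4376]
A−BK = [-0.1442 0.0886; 1.6901 -1.3185]
AᵀP(A−BK) = [1.1751 -1.0724; -1.0724 1.2199]
P' = Q + AᵀP(A−BK) = [10.4251 -10.0724; -10.0724 10.2199]
tr(P') = 20.6450


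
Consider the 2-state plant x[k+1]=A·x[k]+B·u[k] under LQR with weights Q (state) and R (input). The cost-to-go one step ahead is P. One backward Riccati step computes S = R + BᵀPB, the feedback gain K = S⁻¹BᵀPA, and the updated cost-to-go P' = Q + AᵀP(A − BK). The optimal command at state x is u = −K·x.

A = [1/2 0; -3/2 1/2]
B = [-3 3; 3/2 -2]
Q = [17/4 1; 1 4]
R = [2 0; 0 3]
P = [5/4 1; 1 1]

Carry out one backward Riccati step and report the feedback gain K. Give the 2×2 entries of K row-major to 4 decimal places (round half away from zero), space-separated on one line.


0.1765 -0.1059 0.0059 0.0165

BᵀP = [-2.2500 -1.5000; 1.7500 1.0000]
S = R + BᵀPB = [2 0; 0 3] + [4.5000 -3.7500; -3.7500 3.2500] = [6.5000 -3.7500; -3.7500 6.2500]
BᵀPA = [1.1250 -0.7500; -0.6250 0.5000]
K = S⁻¹·BᵀPA = [0.1765 -0.1059; 0.0059 0.0165]
A−BK = [1.0118 -0.3671; -1.7529 0.6918]
AᵀP(A−BK) = [0.8676 -0.3706; -0.3706 0.1624]
P' = Q + AᵀP(A−BK) = [5.1176 0.6294; 0.6294 4.1624]
tr(P') = 9.2800


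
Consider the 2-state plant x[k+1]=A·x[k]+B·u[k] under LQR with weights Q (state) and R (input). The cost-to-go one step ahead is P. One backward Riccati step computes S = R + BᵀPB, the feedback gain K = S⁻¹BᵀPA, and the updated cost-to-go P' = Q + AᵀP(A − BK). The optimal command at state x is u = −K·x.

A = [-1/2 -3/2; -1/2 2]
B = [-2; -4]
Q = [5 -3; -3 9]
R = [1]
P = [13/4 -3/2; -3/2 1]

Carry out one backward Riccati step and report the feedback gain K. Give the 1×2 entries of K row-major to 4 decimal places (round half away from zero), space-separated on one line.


BᵀP = [-0.5000 -1.0000]
S = R + BᵀPB = [1] + [5.0000] = [6.0000]
BᵀPA = [0.7500 -1.2500]
K = S⁻¹·BᵀPA = [0.1250 -0.2083]
A−BK = [-0.2500 -1.9167; 0.0000 1.1667]
AᵀP(A−BK) = [0.2188 1.9688; 1.9688 20.0521]
P' = Q + AᵀP(A−BK) = [5.2188 -1.0313; -1.0313 29.0521]
tr(P') = 34.2708

0.1250 -0.2083


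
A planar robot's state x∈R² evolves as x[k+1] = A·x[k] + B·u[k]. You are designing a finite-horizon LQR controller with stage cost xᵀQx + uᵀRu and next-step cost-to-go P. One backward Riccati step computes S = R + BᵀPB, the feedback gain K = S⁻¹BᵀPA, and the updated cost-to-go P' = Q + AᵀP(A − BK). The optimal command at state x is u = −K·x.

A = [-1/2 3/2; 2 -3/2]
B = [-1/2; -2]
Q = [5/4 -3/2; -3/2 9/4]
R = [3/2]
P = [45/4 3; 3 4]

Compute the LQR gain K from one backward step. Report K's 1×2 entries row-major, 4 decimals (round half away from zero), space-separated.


BᵀP = [-11.6250 -9.5000]
S = R + BᵀPB = [3/2] + [24.8125] = [26.3125]
BᵀPA = [-13.1875 -3.1875]
K = S⁻¹·BᵀPA = [-0.5012 -0.1211]
A−BK = [-0.7506 1.4394; 0.9976 -1.7423]
AᵀP(A−BK) = [6.2031 -10.7850; -10.7850 20.4264]
P' = Q + AᵀP(A−BK) = [7.4531 -12.2850; -12.2850 22.6764]
tr(P') = 30.1295

-0.5012 -0.1211


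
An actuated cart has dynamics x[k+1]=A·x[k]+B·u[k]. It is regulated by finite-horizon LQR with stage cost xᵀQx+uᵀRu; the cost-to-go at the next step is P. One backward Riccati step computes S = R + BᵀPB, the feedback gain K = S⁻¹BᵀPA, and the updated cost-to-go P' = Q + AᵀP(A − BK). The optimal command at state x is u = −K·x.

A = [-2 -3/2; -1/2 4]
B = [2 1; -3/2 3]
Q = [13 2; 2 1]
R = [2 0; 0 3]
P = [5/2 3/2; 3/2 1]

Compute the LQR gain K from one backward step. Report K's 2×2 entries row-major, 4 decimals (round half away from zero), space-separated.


BᵀP = [2.7500 1.5000; 7.0000 4.5000]
S = R + BᵀPB = [2 0; 0 3] + [3.2500 7.2500; 7.2500 20.5000] = [5.2500 7.2500; 7.2500 23.5000]
BᵀPA = [-6.2500 1.8750; -16.2500 7.5000]
K = S⁻¹·BᵀPA = [-0.4104 -0.1456; -0.5649 0.3641]
A−BK = [-0.6143 -1.5728; 0.5790 2.6893]
AᵀP(A−BK) = [1.5057 -0.3689; -0.3689 1.1675]
P' = Q + AᵀP(A−BK) = [14.5057 1.6311; 1.6311 2.1675]
tr(P') = 16.6732

-0.4104 -0.1456 -0.5649 0.3641


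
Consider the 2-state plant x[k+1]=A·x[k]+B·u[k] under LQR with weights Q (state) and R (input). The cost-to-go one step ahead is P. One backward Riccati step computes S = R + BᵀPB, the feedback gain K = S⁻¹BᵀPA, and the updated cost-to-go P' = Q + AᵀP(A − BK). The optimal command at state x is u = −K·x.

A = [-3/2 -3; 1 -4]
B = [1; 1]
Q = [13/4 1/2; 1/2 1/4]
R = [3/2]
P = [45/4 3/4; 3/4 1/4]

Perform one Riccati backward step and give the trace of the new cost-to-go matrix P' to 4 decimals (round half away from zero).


BᵀP = [12.0000 1.0000]
S = R + BᵀPB = [3/2] + [13.0000] = [14.5000]
BᵀPA = [-17.0000 -40.0000]
K = S⁻¹·BᵀPA = [-1.1724 -2.7586]
A−BK = [-0.3276 -0.2414; 2.1724 -1.2414]
AᵀP(A−BK) = [3.3815 4.9784; 4.9784 12.9052]
P' = Q + AᵀP(A−BK) = [6.6315 5.4784; 5.4784 13.1552]
tr(P') = 19.7866

19.7866


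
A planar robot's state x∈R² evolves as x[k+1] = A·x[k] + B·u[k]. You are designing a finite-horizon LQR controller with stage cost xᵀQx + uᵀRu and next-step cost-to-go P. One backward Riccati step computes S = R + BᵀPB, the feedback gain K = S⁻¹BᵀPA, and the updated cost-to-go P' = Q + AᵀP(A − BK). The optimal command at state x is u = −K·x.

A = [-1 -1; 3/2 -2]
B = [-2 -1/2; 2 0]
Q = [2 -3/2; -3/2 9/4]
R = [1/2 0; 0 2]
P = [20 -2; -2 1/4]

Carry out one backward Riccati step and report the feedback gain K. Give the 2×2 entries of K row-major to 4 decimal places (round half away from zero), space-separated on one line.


BᵀP = [-44.0000 4.5000; -10.0000 1.0000]
S = R + BᵀPB = [1/2 0; 0 2] + [97.0000 22.0000; 22.0000 5.0000] = [97.5000 22.0000; 22.0000 7.0000]
BᵀPA = [50.7500 35.0000; 11.5000 8.0000]
K = S⁻¹·BᵀPA = [0.5151 0.3476; 0.0239 0.0504]
A−BK = [0.0422 -0.2796; 0.4698 -2.6952]
AᵀP(A−BK) = [0.1453 0.0296; 0.0296 0.4307]
P' = Q + AᵀP(A−BK) = [2.1453 -1.4704; -1.4704 2.6807]
tr(P') = 4.8260

0.5151 0.3476 0.0239 0.0504


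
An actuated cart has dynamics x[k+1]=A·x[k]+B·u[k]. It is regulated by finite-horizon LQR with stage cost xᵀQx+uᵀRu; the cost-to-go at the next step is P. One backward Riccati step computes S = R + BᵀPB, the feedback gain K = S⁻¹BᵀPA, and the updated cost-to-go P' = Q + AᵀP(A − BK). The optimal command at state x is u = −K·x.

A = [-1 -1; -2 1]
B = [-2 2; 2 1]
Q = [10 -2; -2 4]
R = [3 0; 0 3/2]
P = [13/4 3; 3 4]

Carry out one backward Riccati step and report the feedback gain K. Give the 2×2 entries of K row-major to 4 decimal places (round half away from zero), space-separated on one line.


BᵀP = [-0.5000 2.0000; 9.5000 10.0000]
S = R + BᵀPB = [3 0; 0 3/2] + [5.0000 1.0000; 1.0000 29.0000] = [8.0000 1.0000; 1.0000 30.5000]
BᵀPA = [-3.5000 2.5000; -29.5000 0.5000]
K = S⁻¹·BᵀPA = [-0.3179 0.3117; -0.9568 0.0062]
A−BK = [0.2778 -0.3889; -0.4074 0.3704]
AᵀP(A−BK) = [1.9120 -0.4769; -0.4769 0.4676]
P' = Q + AᵀP(A−BK) = [11.9120 -2.4769; -2.4769 4.4676]
tr(P') = 16.3796

-0.3179 0.3117 -0.9568 0.0062


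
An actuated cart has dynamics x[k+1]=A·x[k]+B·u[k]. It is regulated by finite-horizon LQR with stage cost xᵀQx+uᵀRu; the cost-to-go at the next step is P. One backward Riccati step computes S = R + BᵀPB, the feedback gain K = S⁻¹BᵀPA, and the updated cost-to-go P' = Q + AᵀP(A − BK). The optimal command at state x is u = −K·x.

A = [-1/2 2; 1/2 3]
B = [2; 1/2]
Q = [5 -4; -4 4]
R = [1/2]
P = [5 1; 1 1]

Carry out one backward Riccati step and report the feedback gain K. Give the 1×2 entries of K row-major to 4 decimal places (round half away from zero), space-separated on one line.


BᵀP = [10.5000 2.5000]
S = R + BᵀPB = [1/2] + [22.2500] = [22.7500]
BᵀPA = [-4.0000 28.5000]
K = S⁻¹·BᵀPA = [-0.1758 1.2527]
A−BK = [-0.1484 -0.5055; 0.5879 2.3736]
AᵀP(A−BK) = [0.2967 1.0110; 1.0110 5.2967]
P' = Q + AᵀP(A−BK) = [5.2967 -2.9890; -2.9890 9.2967]
tr(P') = 14.5934

-0.1758 1.2527


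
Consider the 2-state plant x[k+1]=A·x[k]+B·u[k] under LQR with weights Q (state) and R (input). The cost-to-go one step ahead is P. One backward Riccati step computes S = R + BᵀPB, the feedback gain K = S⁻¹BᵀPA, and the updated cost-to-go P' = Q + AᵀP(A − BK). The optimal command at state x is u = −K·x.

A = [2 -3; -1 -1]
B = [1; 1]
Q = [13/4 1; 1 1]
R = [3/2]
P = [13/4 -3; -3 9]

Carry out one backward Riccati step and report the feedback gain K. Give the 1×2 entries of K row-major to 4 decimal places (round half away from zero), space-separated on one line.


-0.7097 -0.8710

BᵀP = [0.2500 6.0000]
S = R + BᵀPB = [3/2] + [6.2500] = [7.7500]
BᵀPA = [-5.5000 -6.7500]
K = S⁻¹·BᵀPA = [-0.7097 -0.8710]
A−BK = [2.7097 -2.1290; -0.2903 -0.1290]
AᵀP(A−BK) = [30.0968 -18.2903; -18.2903 14.3710]
P' = Q + AᵀP(A−BK) = [33.3468 -17.2903; -17.2903 15.3710]
tr(P') = 48.7177


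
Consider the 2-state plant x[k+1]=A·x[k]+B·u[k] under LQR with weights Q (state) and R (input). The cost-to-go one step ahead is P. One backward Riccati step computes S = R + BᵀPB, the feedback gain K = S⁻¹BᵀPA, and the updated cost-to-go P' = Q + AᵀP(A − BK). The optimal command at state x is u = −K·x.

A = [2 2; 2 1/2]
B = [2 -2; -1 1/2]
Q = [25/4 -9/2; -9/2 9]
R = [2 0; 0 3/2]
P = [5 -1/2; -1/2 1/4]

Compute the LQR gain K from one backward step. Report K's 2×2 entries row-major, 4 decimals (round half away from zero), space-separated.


0.2862 0.3593 -0.5346 -0.5393

BᵀP = [10.5000 -1.2500; -10.2500 1.1250]
S = R + BᵀPB = [2 0; 0 3/2] + [22.2500 -21.6250; -21.6250 21.0625] = [24.2500 -21.6250; -21.6250 22.5625]
BᵀPA = [18.5000 20.3750; -18.2500 -19.9375]
K = S⁻¹·BᵀPA = [0.2862 0.3593; -0.5346 -0.5393]
A−BK = [0.3585 0.2028; 2.5535 1.1289]
AᵀP(A−BK) = [1.9497 1.2610; 1.2610 0.9898]
P' = Q + AᵀP(A−BK) = [8.1997 -3.2390; -3.2390 9.9898]
tr(P') = 18.1895


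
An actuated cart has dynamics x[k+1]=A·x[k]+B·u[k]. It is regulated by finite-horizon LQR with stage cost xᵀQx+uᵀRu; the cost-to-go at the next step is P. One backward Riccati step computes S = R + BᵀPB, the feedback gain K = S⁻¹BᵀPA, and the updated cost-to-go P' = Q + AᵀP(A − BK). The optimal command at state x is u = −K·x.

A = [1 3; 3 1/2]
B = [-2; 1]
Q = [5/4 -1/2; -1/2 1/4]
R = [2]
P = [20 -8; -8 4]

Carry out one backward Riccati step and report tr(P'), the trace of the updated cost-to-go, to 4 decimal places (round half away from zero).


13.1102

BᵀP = [-48.0000 20.0000]
S = R + BᵀPB = [2] + [116.0000] = [118.0000]
BᵀPA = [12.0000 -134.0000]
K = S⁻¹·BᵀPA = [0.1017 -1.1356]
A−BK = [1.2034 0.7288; 2.8983 1.6356]
AᵀP(A−BK) = [6.7797 3.6271; 3.6271 4.8305]
P' = Q + AᵀP(A−BK) = [8.0297 3.1271; 3.1271 5.0805]
tr(P') = 13.1102


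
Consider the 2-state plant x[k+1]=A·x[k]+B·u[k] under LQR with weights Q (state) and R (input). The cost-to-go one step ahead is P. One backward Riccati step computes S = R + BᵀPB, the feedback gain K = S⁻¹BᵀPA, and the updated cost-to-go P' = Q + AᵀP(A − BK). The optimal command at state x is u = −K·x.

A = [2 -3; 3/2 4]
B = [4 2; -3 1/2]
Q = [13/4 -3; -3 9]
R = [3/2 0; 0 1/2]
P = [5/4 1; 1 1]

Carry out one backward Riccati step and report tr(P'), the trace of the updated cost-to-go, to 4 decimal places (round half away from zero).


BᵀP = [2.0000 1.0000; 3.0000 2.5000]
S = R + BᵀPB = [3/2 0; 0 1/2] + [5.0000 4.5000; 4.5000 7.2500] = [6.5000 4.5000; 4.5000 7.7500]
BᵀPA = [5.5000 -2.0000; 9.7500 1.0000]
K = S⁻¹·BᵀPA = [-0.0415 -0.6639; 1.2822 0.5145]
A−BK = [-0.3983 -1.3734; 0.7344 1.7510]
AᵀP(A−BK) = [0.9772 0.6349; 0.6349 1.4077]
P' = Q + AᵀP(A−BK) = [4.2272 -2.3651; -2.3651 10.4077]
tr(P') = 14.6349

14.6349


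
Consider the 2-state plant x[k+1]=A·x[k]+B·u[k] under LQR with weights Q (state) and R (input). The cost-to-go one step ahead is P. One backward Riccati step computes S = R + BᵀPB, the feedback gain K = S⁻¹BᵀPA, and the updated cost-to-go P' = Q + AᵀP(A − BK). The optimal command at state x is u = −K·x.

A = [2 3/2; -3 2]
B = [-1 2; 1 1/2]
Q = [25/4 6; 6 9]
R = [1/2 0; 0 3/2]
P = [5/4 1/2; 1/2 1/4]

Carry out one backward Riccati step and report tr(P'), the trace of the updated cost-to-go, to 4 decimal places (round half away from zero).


BᵀP = [-0.7500 -0.2500; 2.7500 1.1250]
S = R + BᵀPB = [1/2 0; 0 3/2] + [0.5000 -1.6250; -1.6250 6.0625] = [1.0000 -1.6250; -1.6250 7.5625]
BᵀPA = [-0.7500 -1.6250; 2.1250 6.3750]
K = S⁻¹·BᵀPA = [-0.4508 -0.3921; 0.1841 0.7587]
A−BK = [1.1810 -0.4095; -2.6413 2.0127]
AᵀP(A−BK) = [0.5206 0.0937; 0.0937 1.3385]
P' = Q + AᵀP(A−BK) = [6.7706 6.0937; 6.0937 10.3385]
tr(P') = 17.1091

17.1091


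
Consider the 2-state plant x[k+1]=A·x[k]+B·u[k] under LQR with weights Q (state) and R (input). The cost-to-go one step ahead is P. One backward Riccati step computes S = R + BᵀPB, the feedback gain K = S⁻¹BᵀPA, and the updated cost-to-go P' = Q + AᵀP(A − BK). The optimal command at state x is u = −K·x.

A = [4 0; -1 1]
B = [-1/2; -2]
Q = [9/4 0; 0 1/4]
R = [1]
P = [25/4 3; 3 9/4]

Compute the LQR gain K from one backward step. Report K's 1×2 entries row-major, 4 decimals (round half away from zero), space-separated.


-1.7367 -0.3416

BᵀP = [-9.1250 -6.0000]
S = R + BᵀPB = [1] + [16.5625] = [17.5625]
BᵀPA = [-30.5000 -6.0000]
K = S⁻¹·BᵀPA = [-1.7367 -0.3416]
A−BK = [3.1317 -0.1708; -4.4733 0.3167]
AᵀP(A−BK) = [25.2820 -0.6699; -0.6699 0.2002]
P' = Q + AᵀP(A−BK) = [27.5320 -0.6699; -0.6699 0.4502]
tr(P') = 27.9822


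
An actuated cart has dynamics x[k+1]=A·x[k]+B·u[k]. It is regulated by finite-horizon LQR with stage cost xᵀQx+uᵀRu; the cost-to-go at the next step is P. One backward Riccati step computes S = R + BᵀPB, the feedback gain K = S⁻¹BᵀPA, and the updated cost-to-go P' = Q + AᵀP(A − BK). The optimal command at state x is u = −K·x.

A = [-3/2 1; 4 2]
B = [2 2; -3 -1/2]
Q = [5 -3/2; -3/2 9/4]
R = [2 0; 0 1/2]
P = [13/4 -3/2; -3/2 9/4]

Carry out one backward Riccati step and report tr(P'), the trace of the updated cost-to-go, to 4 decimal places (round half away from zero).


BᵀP = [11.0000 -9.7500; 7.2500 -4.1250]
S = R + BᵀPB = [2 0; 0 1/2] + [51.2500 26.8750; 26.8750 16.5625] = [53.2500 26.8750; 26.8750 17.0625]
BᵀPA = [-55.5000 -8.5000; -27.3750 -1.0000]
K = S⁻¹·BᵀPA = [-1.1339 -0.6342; 0.1817 0.9403]
A−BK = [0.4046 0.3878; 0.6890 0.5676]
AᵀP(A−BK) = [3.3520 2.1682; 2.1682 1.7997]
P' = Q + AᵀP(A−BK) = [8.3520 0.6682; 0.6682 4.0497]
tr(P') = 12.4017

12.4017


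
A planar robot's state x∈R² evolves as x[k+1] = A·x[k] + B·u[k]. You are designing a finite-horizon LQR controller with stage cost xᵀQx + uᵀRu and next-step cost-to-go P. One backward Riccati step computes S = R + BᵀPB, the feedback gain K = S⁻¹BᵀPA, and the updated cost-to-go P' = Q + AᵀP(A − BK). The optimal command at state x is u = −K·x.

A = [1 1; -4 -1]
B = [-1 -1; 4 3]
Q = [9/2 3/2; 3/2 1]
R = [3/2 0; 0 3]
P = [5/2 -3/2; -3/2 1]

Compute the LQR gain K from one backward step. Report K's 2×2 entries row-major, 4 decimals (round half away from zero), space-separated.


BᵀP = [-8.5000 5.5000; -7.0000 4.5000]
S = R + BᵀPB = [3/2 0; 0 3] + [30.5000 25.0000; 25.0000 20.5000] = [32.0000 25.0000; 25.0000 23.5000]
BᵀPA = [-30.5000 -14.0000; -25.0000 -11.5000]
K = S⁻¹·BᵀPA = [-0.7224 -0.3268; -0.2953 -0.1417]
A−BK = [-0.0177 0.5315; -0.2244 0.7323]
AᵀP(A−BK) = [1.0837 0.4902; 0.4902 0.2953]
P' = Q + AᵀP(A−BK) = [5.5837 1.9902; 1.9902 1.2953]
tr(P') = 6.8789

-0.7224 -0.3268 -0.2953 -0.1417
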